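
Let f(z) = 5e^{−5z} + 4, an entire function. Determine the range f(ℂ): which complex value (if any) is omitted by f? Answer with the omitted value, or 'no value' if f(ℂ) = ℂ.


Little Picard bounds the complement of f(ℂ) to at most one point.
e^{−5z} is never zero on ℂ, so 5·e^{−5z} takes every value in ℂ ∖ {0}. Adding 4 shifts the range to ℂ ∖ {4}. Thus f omits exactly the value 4.

Omitted value: 4.


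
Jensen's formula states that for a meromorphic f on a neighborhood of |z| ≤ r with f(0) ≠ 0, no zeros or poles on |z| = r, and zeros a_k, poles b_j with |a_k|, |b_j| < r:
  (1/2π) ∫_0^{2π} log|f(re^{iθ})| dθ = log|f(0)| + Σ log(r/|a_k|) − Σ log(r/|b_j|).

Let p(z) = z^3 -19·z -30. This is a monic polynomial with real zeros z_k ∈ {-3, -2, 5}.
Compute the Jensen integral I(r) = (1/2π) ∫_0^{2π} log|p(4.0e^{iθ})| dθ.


Zeros: -3, -2, 5; r = 4.0.
Inside |z| < r: -3, -2. Outside (|z| ≥ r): 5.
p(0) = -30, so log|p(0)| = log(30) = 3.4012.
Apply Jensen: I(r) = log|p(0)| + Σ_k log(r/|z_k|), summed over zeros inside |z| < r.
  log(r/|z_k|) for z_k = -3: log(4.0/3) = 0.2877
  log(r/|z_k|) for z_k = -2: log(4.0/2) = 0.6931
  Outside zeros (5) contribute nothing to the Jensen sum.
Sum over inside zeros: 0.9808.
I(r) = log|p(0)| + (inside sum) = 3.4012 + 0.9808 = 4.3820.
Note: since some zeros are outside |z| ≤ r, the simplified n·log(r) form does NOT apply — only the inside zeros contribute.

I(r) ≈ 4.3820.


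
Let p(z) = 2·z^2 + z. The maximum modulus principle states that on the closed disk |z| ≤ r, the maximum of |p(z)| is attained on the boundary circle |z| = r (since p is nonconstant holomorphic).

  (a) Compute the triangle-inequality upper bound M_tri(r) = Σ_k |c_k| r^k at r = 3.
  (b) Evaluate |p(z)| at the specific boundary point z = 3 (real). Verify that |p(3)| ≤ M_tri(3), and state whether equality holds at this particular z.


Coefficients: c_0 = 0, c_1 = 1, c_2 = 2. Radius r = 3.
Part (a). Triangle bound: M_tri(r) = Σ_k |c_k| r^k
  = |0|·3^0 + |1|·3^1 + |2|·3^2
  = 0 + 3 + 18 = 21.
This bounds M(r) := max_{|z|=r} |p(z)| from above; equality holds iff all terms c_k z^k can be made to align in phase at a single z on |z|=r.
Part (b). At z = 3 (real, on the circle |z| = r):
  p(3) = (0)·3^0 + (1)·3^1 + (2)·3^2 = 21.
  |p(3)| = 21.
Since all nonzero coefficients share the same sign, |p(3)| = 21 = M_tri(3); the triangle bound is attained at z = 3, so in fact M(r) = 21.

M_tri(3) = 21; |p(3)| = 21; equality at z=3: yes.


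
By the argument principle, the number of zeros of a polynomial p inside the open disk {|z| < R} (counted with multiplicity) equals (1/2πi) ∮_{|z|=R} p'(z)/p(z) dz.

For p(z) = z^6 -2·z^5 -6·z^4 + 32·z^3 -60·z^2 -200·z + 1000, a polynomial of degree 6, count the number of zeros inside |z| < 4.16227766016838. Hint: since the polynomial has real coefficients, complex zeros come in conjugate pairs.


The zeros of p are: (1 + 3i), (1 - 3i), (3 + 1i), (3 - 1i), (-3 + 1i), (-3 - 1i).
Their magnitudes are: 3.162, 3.162, 3.162, 3.162, 3.162, 3.162.
Zeros with |z| < R = 4.16227766016838: (1 + 3i), (1 - 3i), (3 + 1i), (3 - 1i), (-3 + 1i), (-3 - 1i).
Count = 6.
By the argument principle, (1/2πi) ∮_{|z|=R} p'(z)/p(z) dz equals exactly this count.

Number of zeros inside |z| < 4.16227766016838: 6.


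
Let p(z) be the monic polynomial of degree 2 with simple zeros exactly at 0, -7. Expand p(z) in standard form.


The polynomial is p(z) = ∏_{α ∈ S} (z − α), where S = {0, -7}.
Expanding the product yields: p(z) = z^2 + 7·z.
The resulting polynomial has degree 2 and real coefficients as required.

p(z) = z^2 + 7·z.


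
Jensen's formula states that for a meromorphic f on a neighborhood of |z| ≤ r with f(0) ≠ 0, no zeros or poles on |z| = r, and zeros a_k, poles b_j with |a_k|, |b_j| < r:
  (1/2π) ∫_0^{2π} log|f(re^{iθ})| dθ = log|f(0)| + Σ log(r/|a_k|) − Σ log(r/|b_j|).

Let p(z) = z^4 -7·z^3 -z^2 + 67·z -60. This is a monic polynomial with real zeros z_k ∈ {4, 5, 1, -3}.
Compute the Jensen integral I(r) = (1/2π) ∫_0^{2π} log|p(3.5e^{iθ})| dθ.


Zeros: -3, 1, 4, 5; r = 3.5.
Inside |z| < r: -3, 1. Outside (|z| ≥ r): 4, 5.
p(0) = -60, so log|p(0)| = log(60) = 4.0943.
Apply Jensen: I(r) = log|p(0)| + Σ_k log(r/|z_k|), summed over zeros inside |z| < r.
  log(r/|z_k|) for z_k = 1: log(3.5/1) = 1.2528
  log(r/|z_k|) for z_k = -3: log(3.5/3) = 0.1542
  Outside zeros (4, 5) contribute nothing to the Jensen sum.
Sum over inside zeros: 1.4069.
I(r) = log|p(0)| + (inside sum) = 4.0943 + 1.4069 = 5.5013.
Note: since some zeros are outside |z| ≤ r, the simplified n·log(r) form does NOT apply — only the inside zeros contribute.

I(r) ≈ 5.5013.


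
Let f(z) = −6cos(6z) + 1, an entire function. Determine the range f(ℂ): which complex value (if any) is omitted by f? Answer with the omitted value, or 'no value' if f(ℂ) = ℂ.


Little Picard bounds the complement of f(ℂ) to at most one point.
cos is entire and surjective onto ℂ: for every w ∈ ℂ, cos(ζ) = w has a solution ζ ∈ ℂ (e.g., via the complex inverse arccos). With ζ = 6z this gives z = ζ/(6). Then -6·cos(6z) takes every value in -6·ℂ = ℂ, and adding 1 is a bijection of ℂ. So f is surjective and omits no value. (Note: only on the real line is cos bounded by [−1, 1].)

Omitted value: no value.


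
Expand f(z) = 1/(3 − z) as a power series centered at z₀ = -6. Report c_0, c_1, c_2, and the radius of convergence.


Let w = z − z₀, so z = z₀ + w.
Then 3 − z = 3 − (z₀ + w) = (3 − z₀) − w = 9 − w.
f(z) = 1/(9 − w) = (1/(9)) · 1/(1 − w/(9)) = Σ_{n≥0} w^n / (9)^(n+1).
So c_n = 1/(9)^(n+1):
  c_0 = 1/(9)^1 = 1/9.
  c_1 = 1/(9)^2 = 1/81.
  c_2 = 1/(9)^3 = 1/729.
The series is valid for |w/d| < 1, i.e. |z − z₀| < |d|.
Radius of convergence: R = |3 − z₀| = |9| = 9 (distance from z₀ to the singularity z = 3).

c_0 = 1/9, c_1 = 1/81, c_2 = 1/729; R = 9.


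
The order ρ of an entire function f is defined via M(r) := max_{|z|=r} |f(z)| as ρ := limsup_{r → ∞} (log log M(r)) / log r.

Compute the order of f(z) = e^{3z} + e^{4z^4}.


Each summand is entire of order 1 and 4 respectively (as in the single-exponential case). The order of a sum is at most the max of the orders, so ρ ≤ 4. For the lower bound: on |z|=r choose arg z so that 4z^4 is real positive; then |e^{4z^4}| = e^{4r^4} while |e^{3z}| ≤ e^{3r^1} = o(e^{4r^4}). So |f| ≥ e^{4r^4}(1 − o(1)) and ρ ≥ 4. Hence ρ = max(1, 4) = 4.
Therefore ρ = 4.

Order ρ = 4.


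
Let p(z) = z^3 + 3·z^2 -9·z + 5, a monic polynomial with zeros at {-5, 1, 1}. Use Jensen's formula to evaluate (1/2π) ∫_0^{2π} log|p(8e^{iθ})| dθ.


Zeros: -5, 1, 1; r = 8.
Inside |z| < r: -5, 1, 1. Outside (|z| ≥ r): ∅.
p(0) = 5, so log|p(0)| = log(5) = 1.6094.
Apply Jensen: I(r) = log|p(0)| + Σ_k log(r/|z_k|), summed over zeros inside |z| < r.
  log(r/|z_k|) for z_k = -5: log(8/5) = 0.4700
  log(r/|z_k|) for z_k = 1: log(8/1) = 2.0794
  log(r/|z_k|) for z_k = 1: log(8/1) = 2.0794
Sum over inside zeros: 4.6289.
I(r) = log|p(0)| + (inside sum) = 1.6094 + 4.6289 = 6.2383.
Closed form (all zeros inside, monic): I(r) = n·log(r) = 3·log(8) = 6.2383. ✓

I(r) ≈ 6.2383.


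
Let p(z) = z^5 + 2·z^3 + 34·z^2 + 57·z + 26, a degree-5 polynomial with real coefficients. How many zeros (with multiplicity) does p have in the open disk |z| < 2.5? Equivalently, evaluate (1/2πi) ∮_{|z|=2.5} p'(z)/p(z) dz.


The zeros of p are: -2, -1, -1, (2 + 3i), (2 - 3i).
Their magnitudes are: 2, 1, 1, 3.606, 3.606.
Zeros with |z| < R = 2.5: -2, -1, -1.
Count = 3.
By the argument principle, (1/2πi) ∮_{|z|=R} p'(z)/p(z) dz equals exactly this count.

Number of zeros inside |z| < 2.5: 3.


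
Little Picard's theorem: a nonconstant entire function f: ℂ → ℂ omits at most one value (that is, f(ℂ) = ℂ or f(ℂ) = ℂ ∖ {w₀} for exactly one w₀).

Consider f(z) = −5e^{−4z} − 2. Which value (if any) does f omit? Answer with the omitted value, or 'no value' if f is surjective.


Little Picard bounds the complement of f(ℂ) to at most one point.
e^{−4z} is never zero on ℂ, so -5·e^{−4z} takes every value in ℂ ∖ {0}. Adding -2 shifts the range to ℂ ∖ {-2}. Thus f omits exactly the value -2.

Omitted value: -2.


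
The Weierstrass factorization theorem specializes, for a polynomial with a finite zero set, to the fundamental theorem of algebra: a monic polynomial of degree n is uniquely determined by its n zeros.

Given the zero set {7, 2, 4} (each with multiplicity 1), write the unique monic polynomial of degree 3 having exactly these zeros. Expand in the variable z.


The polynomial is p(z) = ∏_{α ∈ S} (z − α), where S = {7, 2, 4}.
Expanding the product yields: p(z) = z^3 -13·z^2 + 50·z -56.
The resulting polynomial has degree 3 and real coefficients as required.

p(z) = z^3 -13·z^2 + 50·z -56.


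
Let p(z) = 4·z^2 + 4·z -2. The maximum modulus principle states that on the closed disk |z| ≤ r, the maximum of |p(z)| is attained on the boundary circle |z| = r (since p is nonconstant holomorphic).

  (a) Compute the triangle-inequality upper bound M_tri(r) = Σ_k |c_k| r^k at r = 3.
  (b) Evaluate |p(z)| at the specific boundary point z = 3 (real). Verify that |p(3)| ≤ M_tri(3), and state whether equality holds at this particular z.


Coefficients: c_0 = -2, c_1 = 4, c_2 = 4. Radius r = 3.
Part (a). Triangle bound: M_tri(r) = Σ_k |c_k| r^k
  = |-2|·3^0 + |4|·3^1 + |4|·3^2
  = 2 + 12 + 36 = 50.
This bounds M(r) := max_{|z|=r} |p(z)| from above; equality holds iff all terms c_k z^k can be made to align in phase at a single z on |z|=r.
Part (b). At z = 3 (real, on the circle |z| = r):
  p(3) = (-2)·3^0 + (4)·3^1 + (4)·3^2 = 46.
  |p(3)| = 46.
Check: |p(3)| = 46 ≤ 50 = M_tri(3). ✓ Equality does not hold at z = 3 (the coefficients have mixed signs, so the terms do not all align in phase there).

M_tri(3) = 50; |p(3)| = 46; equality at z=3: no.


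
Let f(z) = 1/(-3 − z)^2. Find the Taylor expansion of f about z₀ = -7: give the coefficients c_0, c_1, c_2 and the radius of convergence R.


Let w = z − z₀, so z = z₀ + w.
Then -3 − z = -3 − (z₀ + w) = (-3 − z₀) − w = 4 − w.
f(z) = 1/(4 − w)^2 = (1/(4)^2) · (1 − w/(4))^{−2}.
By the binomial series (1−u)^{−2} = Σ_{n≥0} C(n+1, 1) u^n for |u|<1, with u = w/(4):
  c_n = C(n+1, 1) / (4)^(n+2).
  c_0 = 1/(4)^2 = 1/16.
  c_1 = 2/(4)^3 = 1/32.
  c_2 = 3/(4)^4 = 3/256.
The series is valid for |w/d| < 1, i.e. |z − z₀| < |d|.
Radius of convergence: R = |-3 − z₀| = |4| = 4 (distance from z₀ to the singularity z = -3).

c_0 = 1/16, c_1 = 1/32, c_2 = 3/256; R = 4.


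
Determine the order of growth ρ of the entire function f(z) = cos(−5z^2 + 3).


Write cos(w) = (e^{iw} ± e^{−iw})/(2 or 2i), so |cos(w)| ≤ e^{|w|}. With w = −5z^2 + 3, |w| ≤ 5r^2 + 3 on |z|=r, giving M(r) ≤ e^{5r^2 + 3} and ρ ≤ 2. For the lower bound, choose z on |z|=r with -5z^2 purely imaginary of modulus 5r^2; then |cos(−5z^2 + 3)| grows like e^{5r^2}/2, so ρ ≥ 2. Hence ρ = 2.
Therefore ρ = 2.

Order ρ = 2.


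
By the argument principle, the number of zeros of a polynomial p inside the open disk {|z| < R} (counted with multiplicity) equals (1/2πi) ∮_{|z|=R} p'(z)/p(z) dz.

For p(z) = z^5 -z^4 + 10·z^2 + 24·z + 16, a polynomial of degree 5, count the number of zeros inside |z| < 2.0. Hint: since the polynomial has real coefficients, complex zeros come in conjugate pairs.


The zeros of p are: (-1 + 1i), (-1 - 1i), -1, (2 + 2i), (2 - 2i).
Their magnitudes are: 1.414, 1.414, 1, 2.828, 2.828.
Zeros with |z| < R = 2.0: (-1 + 1i), (-1 - 1i), -1.
Count = 3.
By the argument principle, (1/2πi) ∮_{|z|=R} p'(z)/p(z) dz equals exactly this count.

Number of zeros inside |z| < 2.0: 3.


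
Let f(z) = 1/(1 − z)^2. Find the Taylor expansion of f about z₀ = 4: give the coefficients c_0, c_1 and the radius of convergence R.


Let w = z − z₀, so z = z₀ + w.
Then 1 − z = 1 − (z₀ + w) = (1 − z₀) − w = -3 − w.
f(z) = 1/(-3 − w)^2 = (1/(-3)^2) · (1 − w/(-3))^{−2}.
By the binomial series (1−u)^{−2} = Σ_{n≥0} C(n+1, 1) u^n for |u|<1, with u = w/(-3):
  c_n = C(n+1, 1) / (-3)^(n+2).
  c_0 = 1/(-3)^2 = 1/9.
  c_1 = 2/(-3)^3 = -2/27.
The series is valid for |w/d| < 1, i.e. |z − z₀| < |d|.
Radius of convergence: R = |1 − z₀| = |-3| = 3 (distance from z₀ to the singularity z = 1).

c_0 = 1/9, c_1 = -2/27; R = 3.


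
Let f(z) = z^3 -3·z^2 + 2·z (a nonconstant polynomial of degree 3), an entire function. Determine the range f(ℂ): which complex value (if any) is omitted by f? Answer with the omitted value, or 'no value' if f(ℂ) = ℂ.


Little Picard bounds the complement of f(ℂ) to at most one point.
For every w ∈ ℂ, the equation p(z) − w = 0 is a nonconstant polynomial in z and hence has at least one root by the fundamental theorem of algebra. So p is surjective onto ℂ, omitting no value.

Omitted value: no value.


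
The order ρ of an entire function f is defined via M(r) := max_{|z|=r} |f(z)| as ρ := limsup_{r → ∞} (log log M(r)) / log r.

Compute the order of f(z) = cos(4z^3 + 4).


Write cos(w) = (e^{iw} ± e^{−iw})/(2 or 2i), so |cos(w)| ≤ e^{|w|}. With w = 4z^3 + 4, |w| ≤ 4r^3 + 4 on |z|=r, giving M(r) ≤ e^{4r^3 + 4} and ρ ≤ 3. For the lower bound, choose z on |z|=r with 4z^3 purely imaginary of modulus 4r^3; then |cos(4z^3 + 4)| grows like e^{4r^3}/2, so ρ ≥ 3. Hence ρ = 3.
Therefore ρ = 3.

Order ρ = 3.


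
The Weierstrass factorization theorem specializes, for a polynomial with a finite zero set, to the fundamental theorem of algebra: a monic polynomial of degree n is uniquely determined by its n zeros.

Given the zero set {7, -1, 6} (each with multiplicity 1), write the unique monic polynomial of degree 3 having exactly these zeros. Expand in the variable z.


The polynomial is p(z) = ∏_{α ∈ S} (z − α), where S = {7, -1, 6}.
Expanding the product yields: p(z) = z^3 -12·z^2 + 29·z + 42.
The resulting polynomial has degree 3 and real coefficients as required.

p(z) = z^3 -12·z^2 + 29·z + 42.


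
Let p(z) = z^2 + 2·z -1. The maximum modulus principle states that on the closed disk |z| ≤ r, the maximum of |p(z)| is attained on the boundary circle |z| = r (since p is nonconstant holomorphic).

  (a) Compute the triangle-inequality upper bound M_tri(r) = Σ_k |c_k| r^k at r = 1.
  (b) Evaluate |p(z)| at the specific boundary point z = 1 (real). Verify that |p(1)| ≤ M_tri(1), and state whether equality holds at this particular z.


Coefficients: c_0 = -1, c_1 = 2, c_2 = 1. Radius r = 1.
Part (a). Triangle bound: M_tri(r) = Σ_k |c_k| r^k
  = |-1|·1^0 + |2|·1^1 + |1|·1^2
  = 1 + 2 + 1 = 4.
This bounds M(r) := max_{|z|=r} |p(z)| from above; equality holds iff all terms c_k z^k can be made to align in phase at a single z on |z|=r.
Part (b). At z = 1 (real, on the circle |z| = r):
  p(1) = (-1)·1^0 + (2)·1^1 + (1)·1^2 = 2.
  |p(1)| = 2.
Check: |p(1)| = 2 ≤ 4 = M_tri(1). ✓ Equality does not hold at z = 1 (the coefficients have mixed signs, so the terms do not all align in phase there).

M_tri(1) = 4; |p(1)| = 2; equality at z=1: no.


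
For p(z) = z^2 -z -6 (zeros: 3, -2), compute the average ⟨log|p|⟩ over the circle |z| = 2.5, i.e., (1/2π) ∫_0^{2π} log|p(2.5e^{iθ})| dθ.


Zeros: -2, 3; r = 2.5.
Inside |z| < r: -2. Outside (|z| ≥ r): 3.
p(0) = -6, so log|p(0)| = log(6) = 1.7918.
Apply Jensen: I(r) = log|p(0)| + Σ_k log(r/|z_k|), summed over zeros inside |z| < r.
  log(r/|z_k|) for z_k = -2: log(2.5/2) = 0.2231
  Outside zeros (3) contribute nothing to the Jensen sum.
Sum over inside zeros: 0.2231.
I(r) = log|p(0)| + (inside sum) = 1.7918 + 0.2231 = 2.0149.
Note: since some zeros are outside |z| ≤ r, the simplified n·log(r) form does NOT apply — only the inside zeros contribute.

I(r) ≈ 2.0149.


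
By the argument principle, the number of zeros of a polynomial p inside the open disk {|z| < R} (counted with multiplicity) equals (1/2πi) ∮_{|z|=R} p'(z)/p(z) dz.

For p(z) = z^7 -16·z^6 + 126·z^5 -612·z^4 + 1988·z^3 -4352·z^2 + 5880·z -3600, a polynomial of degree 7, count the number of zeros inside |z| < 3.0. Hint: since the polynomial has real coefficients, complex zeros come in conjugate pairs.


The zeros of p are: (3 + 1i), (3 - 1i), 2, (3 + 3i), (3 - 3i), (1 + 3i), (1 - 3i).
Their magnitudes are: 3.162, 3.162, 2, 4.243, 4.243, 3.162, 3.162.
Zeros with |z| < R = 3.0: 2.
Count = 1.
By the argument principle, (1/2πi) ∮_{|z|=R} p'(z)/p(z) dz equals exactly this count.

Number of zeros inside |z| < 3.0: 1.


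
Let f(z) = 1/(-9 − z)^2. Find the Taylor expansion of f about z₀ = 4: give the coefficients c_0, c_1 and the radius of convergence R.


Let w = z − z₀, so z = z₀ + w.
Then -9 − z = -9 − (z₀ + w) = (-9 − z₀) − w = -13 − w.
f(z) = 1/(-13 − w)^2 = (1/(-13)^2) · (1 − w/(-13))^{−2}.
By the binomial series (1−u)^{−2} = Σ_{n≥0} C(n+1, 1) u^n for |u|<1, with u = w/(-13):
  c_n = C(n+1, 1) / (-13)^(n+2).
  c_0 = 1/(-13)^2 = 1/169.
  c_1 = 2/(-13)^3 = -2/2197.
The series is valid for |w/d| < 1, i.e. |z − z₀| < |d|.
Radius of convergence: R = |-9 − z₀| = |-13| = 13 (distance from z₀ to the singularity z = -9).

c_0 = 1/169, c_1 = -2/2197; R = 13.


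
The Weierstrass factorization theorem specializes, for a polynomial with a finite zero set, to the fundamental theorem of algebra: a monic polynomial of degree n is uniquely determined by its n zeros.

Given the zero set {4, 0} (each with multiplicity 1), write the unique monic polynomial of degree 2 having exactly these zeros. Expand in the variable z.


The polynomial is p(z) = ∏_{α ∈ S} (z − α), where S = {4, 0}.
Expanding the product yields: p(z) = z^2 -4·z.
The resulting polynomial has degree 2 and real coefficients as required.

p(z) = z^2 -4·z.


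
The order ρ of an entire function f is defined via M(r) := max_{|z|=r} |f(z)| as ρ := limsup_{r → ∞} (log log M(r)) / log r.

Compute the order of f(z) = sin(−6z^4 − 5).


Write sin(w) = (e^{iw} ± e^{−iw})/(2 or 2i), so |sin(w)| ≤ e^{|w|}. With w = −6z^4 − 5, |w| ≤ 6r^4 + 5 on |z|=r, giving M(r) ≤ e^{6r^4 + 5} and ρ ≤ 4. For the lower bound, choose z on |z|=r with -6z^4 purely imaginary of modulus 6r^4; then |sin(−6z^4 − 5)| grows like e^{6r^4}/2, so ρ ≥ 4. Hence ρ = 4.
Therefore ρ = 4.

Order ρ = 4.


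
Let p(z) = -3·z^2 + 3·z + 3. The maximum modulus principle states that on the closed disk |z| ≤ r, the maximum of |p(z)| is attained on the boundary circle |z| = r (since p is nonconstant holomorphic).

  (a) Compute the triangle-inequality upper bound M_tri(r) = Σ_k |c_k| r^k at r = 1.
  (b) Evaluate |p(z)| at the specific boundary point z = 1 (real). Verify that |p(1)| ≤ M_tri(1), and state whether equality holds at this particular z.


Coefficients: c_0 = 3, c_1 = 3, c_2 = -3. Radius r = 1.
Part (a). Triangle bound: M_tri(r) = Σ_k |c_k| r^k
  = |3|·1^0 + |3|·1^1 + |-3|·1^2
  = 3 + 3 + 3 = 9.
This bounds M(r) := max_{|z|=r} |p(z)| from above; equality holds iff all terms c_k z^k can be made to align in phase at a single z on |z|=r.
Part (b). At z = 1 (real, on the circle |z| = r):
  p(1) = (3)·1^0 + (3)·1^1 + (-3)·1^2 = 3.
  |p(1)| = 3.
Check: |p(1)| = 3 ≤ 9 = M_tri(1). ✓ Equality does not hold at z = 1 (the coefficients have mixed signs, so the terms do not all align in phase there).

M_tri(1) = 9; |p(1)| = 3; equality at z=1: no.


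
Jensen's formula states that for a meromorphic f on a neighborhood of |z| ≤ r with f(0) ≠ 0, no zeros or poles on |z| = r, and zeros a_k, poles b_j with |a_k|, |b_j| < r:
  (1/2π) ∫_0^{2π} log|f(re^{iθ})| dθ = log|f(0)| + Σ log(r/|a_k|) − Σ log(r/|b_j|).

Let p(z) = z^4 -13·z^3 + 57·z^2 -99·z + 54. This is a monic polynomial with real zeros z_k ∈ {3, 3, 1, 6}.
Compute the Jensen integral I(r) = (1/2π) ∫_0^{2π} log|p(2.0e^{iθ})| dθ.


Zeros: 1, 3, 3, 6; r = 2.0.
Inside |z| < r: 1. Outside (|z| ≥ r): 3, 3, 6.
p(0) = 54, so log|p(0)| = log(54) = 3.9890.
Apply Jensen: I(r) = log|p(0)| + Σ_k log(r/|z_k|), summed over zeros inside |z| < r.
  log(r/|z_k|) for z_k = 1: log(2.0/1) = 0.6931
  Outside zeros (3, 3, 6) contribute nothing to the Jensen sum.
Sum over inside zeros: 0.6931.
I(r) = log|p(0)| + (inside sum) = 3.9890 + 0.6931 = 4.6821.
Note: since some zeros are outside |z| ≤ r, the simplified n·log(r) form does NOT apply — only the inside zeros contribute.

I(r) ≈ 4.6821.


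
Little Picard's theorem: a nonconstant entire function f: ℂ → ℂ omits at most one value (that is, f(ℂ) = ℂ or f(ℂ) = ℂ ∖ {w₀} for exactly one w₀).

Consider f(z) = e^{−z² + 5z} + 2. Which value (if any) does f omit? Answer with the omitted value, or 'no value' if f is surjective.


Little Picard bounds the complement of f(ℂ) to at most one point.
The exponent g(z) = −z² + 5z is a nonconstant polynomial, hence surjective onto ℂ. So e^{g(z)} takes every value in {e^w : w ∈ ℂ} = ℂ ∖ {0}. Adding 2 shifts the range to ℂ ∖ {2}. f omits exactly 2.

Omitted value: 2.


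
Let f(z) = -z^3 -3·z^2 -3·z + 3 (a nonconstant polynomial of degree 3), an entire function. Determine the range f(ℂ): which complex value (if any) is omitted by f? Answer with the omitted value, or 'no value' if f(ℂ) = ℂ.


Little Picard bounds the complement of f(ℂ) to at most one point.
For every w ∈ ℂ, the equation p(z) − w = 0 is a nonconstant polynomial in z and hence has at least one root by the fundamental theorem of algebra. So p is surjective onto ℂ, omitting no value.

Omitted value: no value.


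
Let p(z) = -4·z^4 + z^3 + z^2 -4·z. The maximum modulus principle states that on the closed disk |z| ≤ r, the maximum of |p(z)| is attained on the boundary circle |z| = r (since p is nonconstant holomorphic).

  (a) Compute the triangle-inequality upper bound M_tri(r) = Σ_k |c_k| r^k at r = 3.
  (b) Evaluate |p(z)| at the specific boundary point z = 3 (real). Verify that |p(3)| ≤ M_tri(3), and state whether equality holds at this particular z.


Coefficients: c_0 = 0, c_1 = -4, c_2 = 1, c_3 = 1, c_4 = -4. Radius r = 3.
Part (a). Triangle bound: M_tri(r) = Σ_k |c_k| r^k
  = |0|·3^0 + |-4|·3^1 + |1|·3^2 + |1|·3^3 + |-4|·3^4
  = 0 + 12 + 9 + 27 + 324 = 372.
This bounds M(r) := max_{|z|=r} |p(z)| from above; equality holds iff all terms c_k z^k can be made to align in phase at a single z on |z|=r.
Part (b). At z = 3 (real, on the circle |z| = r):
  p(3) = (0)·3^0 + (-4)·3^1 + (1)·3^2 + (1)·3^3 + (-4)·3^4 = -300.
  |p(3)| = 300.
Check: |p(3)| = 300 ≤ 372 = M_tri(3). ✓ Equality does not hold at z = 3 (the coefficients have mixed signs, so the terms do not all align in phase there).

M_tri(3) = 372; |p(3)| = 300; equality at z=3: no.


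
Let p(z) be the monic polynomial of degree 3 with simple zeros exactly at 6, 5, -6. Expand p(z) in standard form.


The polynomial is p(z) = ∏_{α ∈ S} (z − α), where S = {6, 5, -6}.
Expanding the product yields: p(z) = z^3 -5·z^2 -36·z + 180.
The resulting polynomial has degree 3 and real coefficients as required.

p(z) = z^3 -5·z^2 -36·z + 180.


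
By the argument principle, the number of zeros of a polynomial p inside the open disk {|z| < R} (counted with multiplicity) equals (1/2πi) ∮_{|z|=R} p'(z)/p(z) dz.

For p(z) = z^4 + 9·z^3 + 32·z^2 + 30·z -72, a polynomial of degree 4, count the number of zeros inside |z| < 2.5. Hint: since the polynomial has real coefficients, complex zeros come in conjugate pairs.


The zeros of p are: -4, 1, (-3 + 3i), (-3 - 3i).
Their magnitudes are: 4, 1, 4.243, 4.243.
Zeros with |z| < R = 2.5: 1.
Count = 1.
By the argument principle, (1/2πi) ∮_{|z|=R} p'(z)/p(z) dz equals exactly this count.

Number of zeros inside |z| < 2.5: 1.


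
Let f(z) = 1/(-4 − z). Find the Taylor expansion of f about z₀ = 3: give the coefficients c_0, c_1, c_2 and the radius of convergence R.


Let w = z − z₀, so z = z₀ + w.
Then -4 − z = -4 − (z₀ + w) = (-4 − z₀) − w = -7 − w.
f(z) = 1/(-7 − w) = (1/(-7)) · 1/(1 − w/(-7)) = Σ_{n≥0} w^n / (-7)^(n+1).
So c_n = 1/(-7)^(n+1):
  c_0 = 1/(-7)^1 = -1/7.
  c_1 = 1/(-7)^2 = 1/49.
  c_2 = 1/(-7)^3 = -1/343.
The series is valid for |w/d| < 1, i.e. |z − z₀| < |d|.
Radius of convergence: R = |-4 − z₀| = |-7| = 7 (distance from z₀ to the singularity z = -4).

c_0 = -1/7, c_1 = 1/49, c_2 = -1/343; R = 7.


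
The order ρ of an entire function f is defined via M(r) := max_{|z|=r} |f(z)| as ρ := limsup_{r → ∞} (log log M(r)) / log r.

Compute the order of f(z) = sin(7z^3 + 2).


Write sin(w) = (e^{iw} ± e^{−iw})/(2 or 2i), so |sin(w)| ≤ e^{|w|}. With w = 7z^3 + 2, |w| ≤ 7r^3 + 2 on |z|=r, giving M(r) ≤ e^{7r^3 + 2} and ρ ≤ 3. For the lower bound, choose z on |z|=r with 7z^3 purely imaginary of modulus 7r^3; then |sin(7z^3 + 2)| grows like e^{7r^3}/2, so ρ ≥ 3. Hence ρ = 3.
Therefore ρ = 3.

Order ρ = 3.


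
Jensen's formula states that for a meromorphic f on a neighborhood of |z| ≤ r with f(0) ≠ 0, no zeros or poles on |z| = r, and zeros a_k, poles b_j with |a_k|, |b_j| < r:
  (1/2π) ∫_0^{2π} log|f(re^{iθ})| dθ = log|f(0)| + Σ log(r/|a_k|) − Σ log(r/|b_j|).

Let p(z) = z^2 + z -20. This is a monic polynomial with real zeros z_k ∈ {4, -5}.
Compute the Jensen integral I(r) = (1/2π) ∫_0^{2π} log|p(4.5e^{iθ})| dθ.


Zeros: -5, 4; r = 4.5.
Inside |z| < r: 4. Outside (|z| ≥ r): -5.
p(0) = -20, so log|p(0)| = log(20) = 2.9957.
Apply Jensen: I(r) = log|p(0)| + Σ_k log(r/|z_k|), summed over zeros inside |z| < r.
  log(r/|z_k|) for z_k = 4: log(4.5/4) = 0.1178
  Outside zeros (-5) contribute nothing to the Jensen sum.
Sum over inside zeros: 0.1178.
I(r) = log|p(0)| + (inside sum) = 2.9957 + 0.1178 = 3.1135.
Note: since some zeros are outside |z| ≤ r, the simplified n·log(r) form does NOT apply — only the inside zeros contribute.

I(r) ≈ 3.1135.


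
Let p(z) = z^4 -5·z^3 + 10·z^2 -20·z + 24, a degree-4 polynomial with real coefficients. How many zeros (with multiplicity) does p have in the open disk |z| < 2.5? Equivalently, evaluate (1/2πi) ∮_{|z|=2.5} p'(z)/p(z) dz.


The zeros of p are: (0 + 2i), (0 - 2i), 2, 3.
Their magnitudes are: 2, 2, 2, 3.
Zeros with |z| < R = 2.5: (0 + 2i), (0 - 2i), 2.
Count = 3.
By the argument principle, (1/2πi) ∮_{|z|=R} p'(z)/p(z) dz equals exactly this count.

Number of zeros inside |z| < 2.5: 3.


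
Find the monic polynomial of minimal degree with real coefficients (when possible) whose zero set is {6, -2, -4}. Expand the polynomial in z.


The polynomial is p(z) = ∏_{α ∈ S} (z − α), where S = {6, -2, -4}.
Expanding the product yields: p(z) = z^3 -28·z -48.
The resulting polynomial has degree 3 and real coefficients as required.

p(z) = z^3 -28·z -48.


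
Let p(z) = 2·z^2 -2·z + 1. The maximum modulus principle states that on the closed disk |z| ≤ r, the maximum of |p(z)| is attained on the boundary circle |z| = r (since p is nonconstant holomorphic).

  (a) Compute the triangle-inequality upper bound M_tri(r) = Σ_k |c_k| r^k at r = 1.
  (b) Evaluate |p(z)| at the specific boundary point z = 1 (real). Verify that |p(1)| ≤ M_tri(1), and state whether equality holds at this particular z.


Coefficients: c_0 = 1, c_1 = -2, c_2 = 2. Radius r = 1.
Part (a). Triangle bound: M_tri(r) = Σ_k |c_k| r^k
  = |1|·1^0 + |-2|·1^1 + |2|·1^2
  = 1 + 2 + 2 = 5.
This bounds M(r) := max_{|z|=r} |p(z)| from above; equality holds iff all terms c_k z^k can be made to align in phase at a single z on |z|=r.
Part (b). At z = 1 (real, on the circle |z| = r):
  p(1) = (1)·1^0 + (-2)·1^1 + (2)·1^2 = 1.
  |p(1)| = 1.
Check: |p(1)| = 1 ≤ 5 = M_tri(1). ✓ Equality does not hold at z = 1 (the coefficients have mixed signs, so the terms do not all align in phase there).

M_tri(1) = 5; |p(1)| = 1; equality at z=1: no.


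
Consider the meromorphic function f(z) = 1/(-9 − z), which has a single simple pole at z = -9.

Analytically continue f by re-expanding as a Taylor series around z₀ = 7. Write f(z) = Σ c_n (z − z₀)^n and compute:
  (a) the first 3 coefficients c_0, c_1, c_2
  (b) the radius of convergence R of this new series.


Let w = z − z₀, so z = z₀ + w.
Then -9 − z = -9 − (z₀ + w) = (-9 − z₀) − w = -16 − w.
f(z) = 1/(-16 − w) = (1/(-16)) · 1/(1 − w/(-16)) = Σ_{n≥0} w^n / (-16)^(n+1).
So c_n = 1/(-16)^(n+1):
  c_0 = 1/(-16)^1 = -1/16.
  c_1 = 1/(-16)^2 = 1/256.
  c_2 = 1/(-16)^3 = -1/4096.
The series is valid for |w/d| < 1, i.e. |z − z₀| < |d|.
Radius of convergence: R = |-9 − z₀| = |-16| = 16 (distance from z₀ to the singularity z = -9).

c_0 = -1/16, c_1 = 1/256, c_2 = -1/4096; R = 16.


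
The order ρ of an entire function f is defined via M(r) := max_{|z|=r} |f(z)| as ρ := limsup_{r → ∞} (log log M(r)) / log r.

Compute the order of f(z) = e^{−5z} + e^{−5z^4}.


Each summand is entire of order 1 and 4 respectively (as in the single-exponential case). The order of a sum is at most the max of the orders, so ρ ≤ 4. For the lower bound: on |z|=r choose arg z so that -5z^4 is real positive; then |e^{-5z^4}| = e^{5r^4} while |e^{-5z}| ≤ e^{5r^1} = o(e^{5r^4}). So |f| ≥ e^{5r^4}(1 − o(1)) and ρ ≥ 4. Hence ρ = max(1, 4) = 4.
Therefore ρ = 4.

Order ρ = 4.


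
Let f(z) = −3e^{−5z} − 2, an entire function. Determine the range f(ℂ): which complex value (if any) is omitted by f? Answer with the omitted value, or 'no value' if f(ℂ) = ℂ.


Little Picard bounds the complement of f(ℂ) to at most one point.
e^{−5z} is never zero on ℂ, so -3·e^{−5z} takes every value in ℂ ∖ {0}. Adding -2 shifts the range to ℂ ∖ {-2}. Thus f omits exactly the value -2.

Omitted value: -2.


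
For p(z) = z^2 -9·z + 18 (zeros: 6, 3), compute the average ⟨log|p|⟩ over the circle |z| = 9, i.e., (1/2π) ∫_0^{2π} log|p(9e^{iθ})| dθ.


Zeros: 3, 6; r = 9.
Inside |z| < r: 3, 6. Outside (|z| ≥ r): ∅.
p(0) = 18, so log|p(0)| = log(18) = 2.8904.
Apply Jensen: I(r) = log|p(0)| + Σ_k log(r/|z_k|), summed over zeros inside |z| < r.
  log(r/|z_k|) for z_k = 6: log(9/6) = 0.4055
  log(r/|z_k|) for z_k = 3: log(9/3) = 1.0986
Sum over inside zeros: 1.5041.
I(r) = log|p(0)| + (inside sum) = 2.8904 + 1.5041 = 4.3944.
Closed form (all zeros inside, monic): I(r) = n·log(r) = 2·log(9) = 4.3944. ✓

I(r) ≈ 4.3944.


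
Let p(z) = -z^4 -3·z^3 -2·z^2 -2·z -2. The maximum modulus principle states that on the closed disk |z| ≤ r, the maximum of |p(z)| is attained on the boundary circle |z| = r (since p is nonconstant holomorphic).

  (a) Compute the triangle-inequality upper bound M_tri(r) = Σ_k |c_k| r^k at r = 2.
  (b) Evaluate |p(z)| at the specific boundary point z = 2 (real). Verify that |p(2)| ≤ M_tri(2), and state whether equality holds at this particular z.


Coefficients: c_0 = -2, c_1 = -2, c_2 = -2, c_3 = -3, c_4 = -1. Radius r = 2.
Part (a). Triangle bound: M_tri(r) = Σ_k |c_k| r^k
  = |-2|·2^0 + |-2|·2^1 + |-2|·2^2 + |-3|·2^3 + |-1|·2^4
  = 2 + 4 + 8 + 24 + 16 = 54.
This bounds M(r) := max_{|z|=r} |p(z)| from above; equality holds iff all terms c_k z^k can be made to align in phase at a single z on |z|=r.
Part (b). At z = 2 (real, on the circle |z| = r):
  p(2) = (-2)·2^0 + (-2)·2^1 + (-2)·2^2 + (-3)·2^3 + (-1)·2^4 = -54.
  |p(2)| = 54.
Since all nonzero coefficients share the same sign, |p(2)| = 54 = M_tri(2); the triangle bound is attained at z = 2, so in fact M(r) = 54.

M_tri(2) = 54; |p(2)| = 54; equality at z=2: yes.


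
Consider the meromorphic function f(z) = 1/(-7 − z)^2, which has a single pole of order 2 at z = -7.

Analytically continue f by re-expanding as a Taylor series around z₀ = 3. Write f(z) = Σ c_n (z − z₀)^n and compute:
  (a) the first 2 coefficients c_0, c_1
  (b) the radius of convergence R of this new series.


Let w = z − z₀, so z = z₀ + w.
Then -7 − z = -7 − (z₀ + w) = (-7 − z₀) − w = -10 − w.
f(z) = 1/(-10 − w)^2 = (1/(-10)^2) · (1 − w/(-10))^{−2}.
By the binomial series (1−u)^{−2} = Σ_{n≥0} C(n+1, 1) u^n for |u|<1, with u = w/(-10):
  c_n = C(n+1, 1) / (-10)^(n+2).
  c_0 = 1/(-10)^2 = 1/100.
  c_1 = 2/(-10)^3 = -1/500.
The series is valid for |w/d| < 1, i.e. |z − z₀| < |d|.
Radius of convergence: R = |-7 − z₀| = |-10| = 10 (distance from z₀ to the singularity z = -7).

c_0 = 1/100, c_1 = -1/500; R = 10.


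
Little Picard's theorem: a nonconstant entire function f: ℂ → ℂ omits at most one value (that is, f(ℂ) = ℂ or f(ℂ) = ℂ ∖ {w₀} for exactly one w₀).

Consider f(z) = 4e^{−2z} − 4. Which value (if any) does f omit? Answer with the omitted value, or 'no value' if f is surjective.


Little Picard bounds the complement of f(ℂ) to at most one point.
e^{−2z} is never zero on ℂ, so 4·e^{−2z} takes every value in ℂ ∖ {0}. Adding -4 shifts the range to ℂ ∖ {-4}. Thus f omits exactly the value -4.

Omitted value: -4.


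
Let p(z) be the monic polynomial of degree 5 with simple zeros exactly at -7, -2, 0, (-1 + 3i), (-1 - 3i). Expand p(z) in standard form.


The polynomial is p(z) = ∏_{α ∈ S} (z − α), where S = {-7, -2, 0, (-1 + 3i), (-1 - 3i)}.
Expanding the product yields: p(z) = z^5 + 11·z^4 + 42·z^3 + 118·z^2 + 140·z.
Note conjugate pairs combine to real quadratics: (z − (-1+3i))(z − (-1−3i)) = z² + 2z + 10.
The resulting polynomial has degree 5 and real coefficients as required.

p(z) = z^5 + 11·z^4 + 42·z^3 + 118·z^2 + 140·z.


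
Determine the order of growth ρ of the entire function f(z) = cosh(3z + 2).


cosh(w) is a linear combination of e^{iw} and e^{−iw} (or e^w, e^{−w} in the hyperbolic case), so |cosh(w)| ≤ e^{|w|}. With w = 3z + 2, |w| ≤ 3|z| + 2 = 3r + 2 on |z| = r, giving M(r) ≤ e^{3r + 2}, so ρ ≤ 1. On a suitable ray (z = it for sin/cos; z = t for sinh/cosh, t real → ∞), |cosh(3z + 2)| grows like e^{3|t|}/2, so ρ ≥ 1. Hence ρ = 1.
Therefore ρ = 1.

Order ρ = 1.


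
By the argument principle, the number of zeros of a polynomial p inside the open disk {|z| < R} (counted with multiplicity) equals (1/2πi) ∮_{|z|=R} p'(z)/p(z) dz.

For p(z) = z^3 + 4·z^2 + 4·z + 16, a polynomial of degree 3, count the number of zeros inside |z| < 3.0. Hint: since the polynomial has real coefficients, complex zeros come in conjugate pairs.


The zeros of p are: (0 + 2i), (0 - 2i), -4.
Their magnitudes are: 2, 2, 4.
Zeros with |z| < R = 3.0: (0 + 2i), (0 - 2i).
Count = 2.
By the argument principle, (1/2πi) ∮_{|z|=R} p'(z)/p(z) dz equals exactly this count.

Number of zeros inside |z| < 3.0: 2.


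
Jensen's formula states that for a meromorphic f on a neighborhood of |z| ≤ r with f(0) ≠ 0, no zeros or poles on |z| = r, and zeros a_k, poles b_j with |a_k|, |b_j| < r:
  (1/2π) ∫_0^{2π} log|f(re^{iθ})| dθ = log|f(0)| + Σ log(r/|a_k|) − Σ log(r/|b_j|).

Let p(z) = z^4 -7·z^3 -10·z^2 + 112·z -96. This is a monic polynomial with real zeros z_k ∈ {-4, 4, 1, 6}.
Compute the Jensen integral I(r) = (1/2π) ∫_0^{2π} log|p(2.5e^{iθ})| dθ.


Zeros: -4, 1, 4, 6; r = 2.5.
Inside |z| < r: 1. Outside (|z| ≥ r): -4, 4, 6.
p(0) = -96, so log|p(0)| = log(96) = 4.5643.
Apply Jensen: I(r) = log|p(0)| + Σ_k log(r/|z_k|), summed over zeros inside |z| < r.
  log(r/|z_k|) for z_k = 1: log(2.5/1) = 0.9163
  Outside zeros (-4, 4, 6) contribute nothing to the Jensen sum.
Sum over inside zeros: 0.9163.
I(r) = log|p(0)| + (inside sum) = 4.5643 + 0.9163 = 5.4806.
Note: since some zeros are outside |z| ≤ r, the simplified n·log(r) form does NOT apply — only the inside zeros contribute.

I(r) ≈ 5.4806.


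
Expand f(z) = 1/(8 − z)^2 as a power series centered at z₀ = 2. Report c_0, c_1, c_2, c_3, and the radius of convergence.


Let w = z − z₀, so z = z₀ + w.
Then 8 − z = 8 − (z₀ + w) = (8 − z₀) − w = 6 − w.
f(z) = 1/(6 − w)^2 = (1/(6)^2) · (1 − w/(6))^{−2}.
By the binomial series (1−u)^{−2} = Σ_{n≥0} C(n+1, 1) u^n for |u|<1, with u = w/(6):
  c_n = C(n+1, 1) / (6)^(n+2).
  c_0 = 1/(6)^2 = 1/36.
  c_1 = 2/(6)^3 = 1/108.
  c_2 = 3/(6)^4 = 1/432.
  c_3 = 4/(6)^5 = 1/1944.
The series is valid for |w/d| < 1, i.e. |z − z₀| < |d|.
Radius of convergence: R = |8 − z₀| = |6| = 6 (distance from z₀ to the singularity z = 8).

c_0 = 1/36, c_1 = 1/108, c_2 = 1/432, c_3 = 1/1944; R = 6.


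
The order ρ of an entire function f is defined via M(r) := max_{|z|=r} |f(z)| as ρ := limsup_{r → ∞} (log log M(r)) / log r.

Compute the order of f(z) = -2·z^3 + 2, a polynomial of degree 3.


|f(z)| ≤ Σ|c_k|·r^k = O(r^3) as r → ∞. Polynomial growth is O(e^{r^ε}) for every ε > 0 (since r^3/e^{r^ε} → 0), so ρ ≤ ε for all ε > 0, i.e. ρ = 0. Every nonconstant polynomial has order 0.
Therefore ρ = 0.

Order ρ = 0.


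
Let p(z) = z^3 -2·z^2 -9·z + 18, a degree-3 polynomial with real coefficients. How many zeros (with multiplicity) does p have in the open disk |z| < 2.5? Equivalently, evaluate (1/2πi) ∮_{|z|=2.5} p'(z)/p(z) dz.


The zeros of p are: 3, 2, -3.
Their magnitudes are: 3, 2, 3.
Zeros with |z| < R = 2.5: 2.
Count = 1.
By the argument principle, (1/2πi) ∮_{|z|=R} p'(z)/p(z) dz equals exactly this count.

Number of zeros inside |z| < 2.5: 1.


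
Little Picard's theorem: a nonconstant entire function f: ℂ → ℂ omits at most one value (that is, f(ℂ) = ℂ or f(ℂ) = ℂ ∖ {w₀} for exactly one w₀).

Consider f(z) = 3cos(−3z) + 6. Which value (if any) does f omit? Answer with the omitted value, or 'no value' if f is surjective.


Little Picard bounds the complement of f(ℂ) to at most one point.
cos is entire and surjective onto ℂ: for every w ∈ ℂ, cos(ζ) = w has a solution ζ ∈ ℂ (e.g., via the complex inverse arccos). With ζ = −3z this gives z = ζ/(-3). Then 3·cos(−3z) takes every value in 3·ℂ = ℂ, and adding 6 is a bijection of ℂ. So f is surjective and omits no value. (Note: only on the real line is cos bounded by [−1, 1].)

Omitted value: no value.


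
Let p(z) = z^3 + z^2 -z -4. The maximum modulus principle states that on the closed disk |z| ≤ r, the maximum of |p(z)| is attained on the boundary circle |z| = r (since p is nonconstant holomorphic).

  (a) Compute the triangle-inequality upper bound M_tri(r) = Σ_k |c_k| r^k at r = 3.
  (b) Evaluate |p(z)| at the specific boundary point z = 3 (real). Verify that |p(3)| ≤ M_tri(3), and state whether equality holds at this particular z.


Coefficients: c_0 = -4, c_1 = -1, c_2 = 1, c_3 = 1. Radius r = 3.
Part (a). Triangle bound: M_tri(r) = Σ_k |c_k| r^k
  = |-4|·3^0 + |-1|·3^1 + |1|·3^2 + |1|·3^3
  = 4 + 3 + 9 + 27 = 43.
This bounds M(r) := max_{|z|=r} |p(z)| from above; equality holds iff all terms c_k z^k can be made to align in phase at a single z on |z|=r.
Part (b). At z = 3 (real, on the circle |z| = r):
  p(3) = (-4)·3^0 + (-1)·3^1 + (1)·3^2 + (1)·3^3 = 29.
  |p(3)| = 29.
Check: |p(3)| = 29 ≤ 43 = M_tri(3). ✓ Equality does not hold at z = 3 (the coefficients have mixed signs, so the terms do not all align in phase there).

M_tri(3) = 43; |p(3)| = 29; equality at z=3: no.


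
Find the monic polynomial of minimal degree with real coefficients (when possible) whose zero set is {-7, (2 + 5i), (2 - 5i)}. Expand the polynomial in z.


The polynomial is p(z) = ∏_{α ∈ S} (z − α), where S = {-7, (2 + 5i), (2 - 5i)}.
Expanding the product yields: p(z) = z^3 + 3·z^2 + z + 203.
Note conjugate pairs combine to real quadratics: (z − (2+5i))(z − (2−5i)) = z² − 4z + 29.
The resulting polynomial has degree 3 and real coefficients as required.

p(z) = z^3 + 3·z^2 + z + 203.


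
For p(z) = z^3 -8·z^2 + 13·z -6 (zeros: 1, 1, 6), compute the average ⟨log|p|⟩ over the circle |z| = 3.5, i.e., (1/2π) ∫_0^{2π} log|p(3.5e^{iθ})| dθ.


Zeros: 1, 1, 6; r = 3.5.
Inside |z| < r: 1, 1. Outside (|z| ≥ r): 6.
p(0) = -6, so log|p(0)| = log(6) = 1.7918.
Apply Jensen: I(r) = log|p(0)| + Σ_k log(r/|z_k|), summed over zeros inside |z| < r.
  log(r/|z_k|) for z_k = 1: log(3.5/1) = 1.2528
  log(r/|z_k|) for z_k = 1: log(3.5/1) = 1.2528
  Outside zeros (6) contribute nothing to the Jensen sum.
Sum over inside zeros: 2.5055.
I(r) = log|p(0)| + (inside sum) = 1.7918 + 2.5055 = 4.2973.
Note: since some zeros are outside |z| ≤ r, the simplified n·log(r) form does NOT apply — only the inside zeros contribute.

I(r) ≈ 4.2973.
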